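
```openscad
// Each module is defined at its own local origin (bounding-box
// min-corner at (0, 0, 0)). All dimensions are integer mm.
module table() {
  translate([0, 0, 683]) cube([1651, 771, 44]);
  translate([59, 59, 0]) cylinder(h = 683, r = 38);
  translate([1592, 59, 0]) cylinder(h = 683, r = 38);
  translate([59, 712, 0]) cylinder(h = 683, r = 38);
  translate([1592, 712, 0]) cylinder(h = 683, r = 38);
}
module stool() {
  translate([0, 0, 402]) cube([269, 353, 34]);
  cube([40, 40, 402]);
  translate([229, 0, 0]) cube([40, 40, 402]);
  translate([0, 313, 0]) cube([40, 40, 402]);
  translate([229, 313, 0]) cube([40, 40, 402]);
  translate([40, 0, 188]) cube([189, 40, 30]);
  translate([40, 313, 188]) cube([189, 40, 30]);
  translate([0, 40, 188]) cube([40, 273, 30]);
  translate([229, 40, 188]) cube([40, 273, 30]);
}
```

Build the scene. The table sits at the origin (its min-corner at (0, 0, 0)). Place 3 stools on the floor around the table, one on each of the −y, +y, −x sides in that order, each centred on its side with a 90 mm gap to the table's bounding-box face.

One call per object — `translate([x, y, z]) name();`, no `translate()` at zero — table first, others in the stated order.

table();
translate([691, -443, 0]) stool();
translate([691, 861, 0]) stool();
translate([-359, 209, 0]) stool();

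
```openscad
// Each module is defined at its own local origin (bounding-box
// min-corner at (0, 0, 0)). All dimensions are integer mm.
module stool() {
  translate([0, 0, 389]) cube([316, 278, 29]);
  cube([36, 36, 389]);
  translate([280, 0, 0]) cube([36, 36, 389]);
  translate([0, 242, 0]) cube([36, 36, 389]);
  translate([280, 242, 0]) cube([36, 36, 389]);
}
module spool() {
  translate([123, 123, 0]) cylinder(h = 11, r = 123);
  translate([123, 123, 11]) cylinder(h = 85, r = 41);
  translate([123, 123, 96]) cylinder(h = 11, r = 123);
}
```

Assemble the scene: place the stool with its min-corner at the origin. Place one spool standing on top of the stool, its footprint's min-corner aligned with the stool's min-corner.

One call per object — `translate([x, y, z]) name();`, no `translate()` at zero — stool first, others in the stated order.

stool();
translate([0, 0, 418]) spool();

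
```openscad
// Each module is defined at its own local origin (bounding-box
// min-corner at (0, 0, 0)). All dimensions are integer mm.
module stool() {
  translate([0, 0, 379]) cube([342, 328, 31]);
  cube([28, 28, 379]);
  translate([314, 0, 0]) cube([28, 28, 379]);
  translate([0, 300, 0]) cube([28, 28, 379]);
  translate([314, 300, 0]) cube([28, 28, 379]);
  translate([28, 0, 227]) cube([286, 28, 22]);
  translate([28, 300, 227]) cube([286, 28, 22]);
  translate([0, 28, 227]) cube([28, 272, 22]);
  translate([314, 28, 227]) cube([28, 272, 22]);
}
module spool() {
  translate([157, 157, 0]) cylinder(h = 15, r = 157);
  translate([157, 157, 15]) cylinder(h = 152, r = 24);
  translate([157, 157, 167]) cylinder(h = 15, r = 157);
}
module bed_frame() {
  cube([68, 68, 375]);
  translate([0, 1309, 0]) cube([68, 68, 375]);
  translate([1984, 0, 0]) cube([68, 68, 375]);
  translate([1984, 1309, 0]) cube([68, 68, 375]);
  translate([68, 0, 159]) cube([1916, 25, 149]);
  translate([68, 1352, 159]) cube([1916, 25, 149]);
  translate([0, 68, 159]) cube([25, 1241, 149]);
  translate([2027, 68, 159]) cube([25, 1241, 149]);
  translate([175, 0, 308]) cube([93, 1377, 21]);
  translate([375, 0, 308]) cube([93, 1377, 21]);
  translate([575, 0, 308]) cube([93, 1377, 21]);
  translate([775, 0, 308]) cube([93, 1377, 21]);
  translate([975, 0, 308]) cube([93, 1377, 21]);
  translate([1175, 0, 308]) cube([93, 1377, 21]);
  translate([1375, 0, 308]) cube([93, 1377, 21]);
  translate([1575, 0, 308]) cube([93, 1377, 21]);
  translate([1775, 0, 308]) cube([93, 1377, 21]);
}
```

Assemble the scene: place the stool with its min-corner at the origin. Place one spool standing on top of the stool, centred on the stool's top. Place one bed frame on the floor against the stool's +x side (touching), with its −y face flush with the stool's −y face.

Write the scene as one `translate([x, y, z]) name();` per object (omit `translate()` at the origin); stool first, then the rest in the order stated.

stool();
translate([14, 7, 410]) spool();
translate([342, 0, 0]) bed_frame();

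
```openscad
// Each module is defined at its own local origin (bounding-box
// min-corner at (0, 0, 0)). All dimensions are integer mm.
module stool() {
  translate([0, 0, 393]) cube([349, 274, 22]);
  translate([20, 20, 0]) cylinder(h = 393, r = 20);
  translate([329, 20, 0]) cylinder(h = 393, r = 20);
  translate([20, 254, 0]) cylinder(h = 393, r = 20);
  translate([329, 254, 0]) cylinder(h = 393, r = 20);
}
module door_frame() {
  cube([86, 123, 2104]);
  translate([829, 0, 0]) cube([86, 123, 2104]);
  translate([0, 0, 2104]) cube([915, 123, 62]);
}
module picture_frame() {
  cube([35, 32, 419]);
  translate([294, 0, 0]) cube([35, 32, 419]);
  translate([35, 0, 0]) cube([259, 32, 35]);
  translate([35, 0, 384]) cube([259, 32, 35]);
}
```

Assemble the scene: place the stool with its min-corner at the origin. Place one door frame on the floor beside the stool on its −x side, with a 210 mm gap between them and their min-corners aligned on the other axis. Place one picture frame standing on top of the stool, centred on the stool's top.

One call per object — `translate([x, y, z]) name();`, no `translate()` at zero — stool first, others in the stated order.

stool();
translate([-1125, 0, 0]) door_frame();
translate([10, 121, 415]) picture_frame();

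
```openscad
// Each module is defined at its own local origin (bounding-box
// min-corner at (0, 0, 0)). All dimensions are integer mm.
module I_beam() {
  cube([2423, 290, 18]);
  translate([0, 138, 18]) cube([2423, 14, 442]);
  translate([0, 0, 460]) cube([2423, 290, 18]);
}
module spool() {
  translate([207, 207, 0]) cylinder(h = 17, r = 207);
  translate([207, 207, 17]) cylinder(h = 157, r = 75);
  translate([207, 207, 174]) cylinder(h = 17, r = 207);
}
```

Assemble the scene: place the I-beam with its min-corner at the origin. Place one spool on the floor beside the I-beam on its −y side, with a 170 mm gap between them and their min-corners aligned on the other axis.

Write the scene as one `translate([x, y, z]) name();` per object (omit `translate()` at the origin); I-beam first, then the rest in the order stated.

I_beam();
translate([0, -584, 0]) spool();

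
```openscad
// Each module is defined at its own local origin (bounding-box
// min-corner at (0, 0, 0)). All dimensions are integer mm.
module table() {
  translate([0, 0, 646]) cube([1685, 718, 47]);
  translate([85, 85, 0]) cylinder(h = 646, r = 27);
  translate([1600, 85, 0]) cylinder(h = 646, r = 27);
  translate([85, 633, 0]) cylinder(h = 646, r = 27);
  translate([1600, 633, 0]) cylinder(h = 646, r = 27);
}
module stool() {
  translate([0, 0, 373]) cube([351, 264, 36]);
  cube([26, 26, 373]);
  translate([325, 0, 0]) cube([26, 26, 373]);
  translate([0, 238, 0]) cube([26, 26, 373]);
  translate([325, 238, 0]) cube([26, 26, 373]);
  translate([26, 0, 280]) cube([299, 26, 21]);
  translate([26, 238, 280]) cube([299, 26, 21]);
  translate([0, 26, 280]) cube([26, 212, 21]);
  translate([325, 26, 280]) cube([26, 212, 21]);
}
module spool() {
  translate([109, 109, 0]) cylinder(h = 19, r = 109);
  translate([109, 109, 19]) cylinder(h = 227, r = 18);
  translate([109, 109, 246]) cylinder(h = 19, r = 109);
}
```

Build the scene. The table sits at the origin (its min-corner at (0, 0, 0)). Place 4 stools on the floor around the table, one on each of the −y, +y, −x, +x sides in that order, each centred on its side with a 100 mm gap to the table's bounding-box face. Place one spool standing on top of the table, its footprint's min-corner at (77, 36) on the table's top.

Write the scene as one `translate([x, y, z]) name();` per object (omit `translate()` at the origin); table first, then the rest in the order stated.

table();
translate([667, -364, 0]) stool();
translate([667, 818, 0]) stool();
translate([-451, 227, 0]) stool();
translate([1785, 227, 0]) stool();
translate([77, 36, 693]) spool();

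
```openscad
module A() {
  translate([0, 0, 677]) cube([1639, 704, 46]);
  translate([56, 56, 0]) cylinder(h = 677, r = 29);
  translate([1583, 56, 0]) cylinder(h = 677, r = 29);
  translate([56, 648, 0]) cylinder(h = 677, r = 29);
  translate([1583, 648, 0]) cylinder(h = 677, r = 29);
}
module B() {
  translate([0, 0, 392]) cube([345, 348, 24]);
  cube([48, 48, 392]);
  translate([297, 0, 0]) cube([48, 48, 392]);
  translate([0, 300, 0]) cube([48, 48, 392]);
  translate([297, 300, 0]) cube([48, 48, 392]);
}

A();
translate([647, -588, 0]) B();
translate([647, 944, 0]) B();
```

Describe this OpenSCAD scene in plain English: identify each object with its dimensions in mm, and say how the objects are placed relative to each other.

A is a table: top 1639 mm (x) × 704 mm (y), 46 mm thick, upper face at z = 723 mm, on four round legs of 58 mm diameter, each leg's bounding box inset 27 mm from the nearest pair of top edges, running from z = 0 to the bottom of the top.

B is a four-legged stool. The seat is 345×348 mm, 24 mm thick, top at z = 416 mm. It stands on four square legs, each 48×48 mm in cross-section, from z = 0 to the seat underside, each flush with a corner of the seat.

Two stools sit around the table at the −y, +y sides.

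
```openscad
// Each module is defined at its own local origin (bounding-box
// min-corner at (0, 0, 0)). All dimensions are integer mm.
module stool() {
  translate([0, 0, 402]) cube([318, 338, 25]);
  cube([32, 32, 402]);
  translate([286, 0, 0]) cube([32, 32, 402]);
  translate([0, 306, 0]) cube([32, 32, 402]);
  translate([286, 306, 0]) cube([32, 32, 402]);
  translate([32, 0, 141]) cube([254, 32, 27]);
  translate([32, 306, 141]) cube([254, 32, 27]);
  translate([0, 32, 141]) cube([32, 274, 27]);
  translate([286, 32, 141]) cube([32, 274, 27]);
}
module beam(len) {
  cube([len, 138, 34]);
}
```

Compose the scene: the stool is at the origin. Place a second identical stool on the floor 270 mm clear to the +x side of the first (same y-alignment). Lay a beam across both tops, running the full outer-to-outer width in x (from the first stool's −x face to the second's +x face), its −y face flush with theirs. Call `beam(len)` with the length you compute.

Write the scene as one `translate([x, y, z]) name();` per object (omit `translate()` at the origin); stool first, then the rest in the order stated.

stool();
translate([588, 0, 0]) stool();
translate([0, 0, 427]) beam(906);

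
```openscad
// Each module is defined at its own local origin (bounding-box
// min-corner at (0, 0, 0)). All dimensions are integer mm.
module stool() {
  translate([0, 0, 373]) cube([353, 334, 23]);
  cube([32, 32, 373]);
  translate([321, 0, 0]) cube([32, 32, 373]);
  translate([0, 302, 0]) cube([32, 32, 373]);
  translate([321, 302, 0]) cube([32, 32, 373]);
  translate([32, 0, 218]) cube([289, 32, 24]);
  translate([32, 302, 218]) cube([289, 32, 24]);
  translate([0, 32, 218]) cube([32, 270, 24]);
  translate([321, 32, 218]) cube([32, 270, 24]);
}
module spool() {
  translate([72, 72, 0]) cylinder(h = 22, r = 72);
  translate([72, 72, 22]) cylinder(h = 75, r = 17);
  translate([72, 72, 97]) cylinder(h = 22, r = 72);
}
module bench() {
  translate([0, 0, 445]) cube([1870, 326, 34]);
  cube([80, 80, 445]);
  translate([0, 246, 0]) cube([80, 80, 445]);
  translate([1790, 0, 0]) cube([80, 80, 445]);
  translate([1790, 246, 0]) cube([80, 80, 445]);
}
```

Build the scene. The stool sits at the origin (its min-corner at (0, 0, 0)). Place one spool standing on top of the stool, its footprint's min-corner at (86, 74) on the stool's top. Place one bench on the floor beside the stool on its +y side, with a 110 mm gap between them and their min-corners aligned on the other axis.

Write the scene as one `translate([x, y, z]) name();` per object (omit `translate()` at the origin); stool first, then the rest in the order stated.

stool();
translate([86, 74, 396]) spool();
translate([0, 444, 0]) bench();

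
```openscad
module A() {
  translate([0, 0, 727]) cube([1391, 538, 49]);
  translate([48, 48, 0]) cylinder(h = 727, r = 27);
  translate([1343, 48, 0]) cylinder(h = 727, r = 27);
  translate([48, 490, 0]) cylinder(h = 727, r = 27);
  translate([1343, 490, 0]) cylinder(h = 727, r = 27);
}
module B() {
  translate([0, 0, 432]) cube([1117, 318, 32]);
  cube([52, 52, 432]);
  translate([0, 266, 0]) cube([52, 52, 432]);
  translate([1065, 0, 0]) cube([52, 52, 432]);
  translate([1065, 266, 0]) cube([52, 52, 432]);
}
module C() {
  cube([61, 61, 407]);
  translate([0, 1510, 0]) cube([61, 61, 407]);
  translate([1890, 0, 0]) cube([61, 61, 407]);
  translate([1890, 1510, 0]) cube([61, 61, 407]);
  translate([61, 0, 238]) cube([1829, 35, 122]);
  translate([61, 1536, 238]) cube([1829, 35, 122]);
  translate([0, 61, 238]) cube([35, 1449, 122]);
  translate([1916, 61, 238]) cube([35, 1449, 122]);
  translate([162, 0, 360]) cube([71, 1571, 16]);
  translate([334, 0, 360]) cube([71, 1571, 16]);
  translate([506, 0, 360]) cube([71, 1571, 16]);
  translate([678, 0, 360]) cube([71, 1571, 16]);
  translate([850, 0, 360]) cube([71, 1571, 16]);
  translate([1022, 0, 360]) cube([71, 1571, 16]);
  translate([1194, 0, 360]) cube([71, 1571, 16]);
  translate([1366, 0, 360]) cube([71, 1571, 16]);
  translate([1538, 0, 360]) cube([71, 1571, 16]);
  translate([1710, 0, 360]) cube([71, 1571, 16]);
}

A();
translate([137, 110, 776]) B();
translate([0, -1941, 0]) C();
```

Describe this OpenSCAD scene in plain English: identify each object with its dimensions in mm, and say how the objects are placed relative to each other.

A is a rectangular dining table. The top is 1391×538×49 mm with its upper surface at z = 776 mm. It stands on four round legs of 54 mm diameter, each leg's bounding box inset 21 mm from the nearest pair of top edges, running from the floor to the underside of the top.

B is a bench: a 1117×318 mm seat slab, 32 mm thick, top at z = 464 mm, on four 52×52 mm square legs flush with the seat corners and standing on z = 0.

C is a bed frame 1951 mm long (x) by 1571 mm wide (y). Four 61×61 mm corner posts, 407 mm tall, at the corners of the footprint. Four rails of 35 mm thickness and 122 mm height run between adjacent posts with their undersides at z = 238 mm, their outer faces flush with the outside of the frame (the two x-running rails run between the posts' inner faces; the two y-running rails run between the posts' inner faces). 10 slats, each 71 mm wide (x) and 16 mm thick, lie across the top of the two x-running rails, running the full 1571 mm width of the frame in y; the slats are evenly spaced along x between the inner faces of the end posts with equal gaps (rounded down to the nearest mm) at the −x end and between each pair — any rounding remainder accumulates at the +x end.

The bench is on top of the table, centred. The bed frame is on the floor beside the table on its −y side.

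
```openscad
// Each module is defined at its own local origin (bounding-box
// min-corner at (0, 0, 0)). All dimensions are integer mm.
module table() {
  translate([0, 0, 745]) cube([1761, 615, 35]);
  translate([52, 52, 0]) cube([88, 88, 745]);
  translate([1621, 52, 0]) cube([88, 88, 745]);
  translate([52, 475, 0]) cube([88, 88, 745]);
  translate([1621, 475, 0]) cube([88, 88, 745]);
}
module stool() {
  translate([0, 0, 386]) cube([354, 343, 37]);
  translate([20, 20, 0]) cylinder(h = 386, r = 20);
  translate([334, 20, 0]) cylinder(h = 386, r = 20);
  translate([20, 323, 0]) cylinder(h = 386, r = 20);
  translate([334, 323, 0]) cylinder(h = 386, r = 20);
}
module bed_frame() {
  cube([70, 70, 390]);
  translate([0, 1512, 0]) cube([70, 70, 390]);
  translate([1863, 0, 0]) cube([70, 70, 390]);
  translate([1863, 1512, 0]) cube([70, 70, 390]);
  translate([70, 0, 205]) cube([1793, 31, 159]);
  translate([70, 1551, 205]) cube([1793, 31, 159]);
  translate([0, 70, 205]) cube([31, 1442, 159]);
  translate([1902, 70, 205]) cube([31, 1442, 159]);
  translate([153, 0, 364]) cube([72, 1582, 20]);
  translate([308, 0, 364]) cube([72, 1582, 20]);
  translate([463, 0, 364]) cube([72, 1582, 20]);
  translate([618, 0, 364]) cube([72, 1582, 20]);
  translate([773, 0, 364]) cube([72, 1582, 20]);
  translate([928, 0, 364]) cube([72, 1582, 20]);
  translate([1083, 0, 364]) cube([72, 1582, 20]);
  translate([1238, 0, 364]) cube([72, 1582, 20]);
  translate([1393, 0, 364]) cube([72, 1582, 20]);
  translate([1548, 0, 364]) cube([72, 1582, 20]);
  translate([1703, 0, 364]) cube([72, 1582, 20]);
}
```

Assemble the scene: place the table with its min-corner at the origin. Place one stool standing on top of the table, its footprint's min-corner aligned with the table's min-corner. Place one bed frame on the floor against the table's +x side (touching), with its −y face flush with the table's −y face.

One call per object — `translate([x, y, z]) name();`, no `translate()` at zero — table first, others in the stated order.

table();
translate([0, 0, 780]) stool();
translate([1761, 0, 0]) bed_frame();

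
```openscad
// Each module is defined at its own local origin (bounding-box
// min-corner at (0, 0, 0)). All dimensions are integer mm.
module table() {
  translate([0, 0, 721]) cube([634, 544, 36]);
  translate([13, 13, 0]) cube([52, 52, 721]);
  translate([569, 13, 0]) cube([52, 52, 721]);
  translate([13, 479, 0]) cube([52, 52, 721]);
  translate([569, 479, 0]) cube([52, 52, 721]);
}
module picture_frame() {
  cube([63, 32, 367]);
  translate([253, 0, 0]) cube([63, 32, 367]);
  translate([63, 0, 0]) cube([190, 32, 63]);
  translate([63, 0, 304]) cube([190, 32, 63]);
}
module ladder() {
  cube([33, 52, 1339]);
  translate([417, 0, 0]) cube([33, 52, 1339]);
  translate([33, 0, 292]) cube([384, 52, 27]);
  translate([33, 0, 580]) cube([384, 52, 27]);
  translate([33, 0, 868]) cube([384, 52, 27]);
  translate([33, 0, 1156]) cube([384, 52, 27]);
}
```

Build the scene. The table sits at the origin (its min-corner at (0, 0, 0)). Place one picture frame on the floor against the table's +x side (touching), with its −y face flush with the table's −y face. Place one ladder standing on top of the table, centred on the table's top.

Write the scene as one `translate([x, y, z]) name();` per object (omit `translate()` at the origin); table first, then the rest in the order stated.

table();
translate([634, 0, 0]) picture_frame();
translate([92, 246, 757]) ladder();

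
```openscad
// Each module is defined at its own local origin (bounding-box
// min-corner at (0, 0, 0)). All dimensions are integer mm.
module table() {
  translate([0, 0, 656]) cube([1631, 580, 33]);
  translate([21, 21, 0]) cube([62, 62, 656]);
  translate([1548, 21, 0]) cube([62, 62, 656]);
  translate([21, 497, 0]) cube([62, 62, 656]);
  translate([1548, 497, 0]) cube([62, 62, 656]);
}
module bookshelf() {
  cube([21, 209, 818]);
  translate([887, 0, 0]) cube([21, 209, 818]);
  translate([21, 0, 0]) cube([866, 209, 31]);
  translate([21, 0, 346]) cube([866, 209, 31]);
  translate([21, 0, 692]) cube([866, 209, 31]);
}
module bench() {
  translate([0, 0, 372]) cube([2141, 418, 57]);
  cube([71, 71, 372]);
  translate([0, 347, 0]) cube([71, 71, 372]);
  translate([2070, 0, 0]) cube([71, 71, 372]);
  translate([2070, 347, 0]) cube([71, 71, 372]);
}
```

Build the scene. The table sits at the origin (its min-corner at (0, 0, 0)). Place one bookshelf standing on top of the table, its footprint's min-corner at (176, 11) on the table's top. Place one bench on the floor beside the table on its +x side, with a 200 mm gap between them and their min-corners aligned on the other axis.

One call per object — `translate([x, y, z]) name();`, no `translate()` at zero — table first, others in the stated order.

table();
translate([176, 11, 689]) bookshelf();
translate([1831, 0, 0]) bench();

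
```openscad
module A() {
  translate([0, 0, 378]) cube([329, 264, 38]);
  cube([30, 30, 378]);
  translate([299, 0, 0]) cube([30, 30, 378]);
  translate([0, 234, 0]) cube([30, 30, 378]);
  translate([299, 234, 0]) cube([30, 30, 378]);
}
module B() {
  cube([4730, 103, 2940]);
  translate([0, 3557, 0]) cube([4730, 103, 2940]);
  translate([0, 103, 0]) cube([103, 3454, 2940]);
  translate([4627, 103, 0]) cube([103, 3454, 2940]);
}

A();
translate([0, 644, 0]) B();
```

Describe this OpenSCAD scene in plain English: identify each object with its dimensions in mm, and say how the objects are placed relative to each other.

A is a four-legged stool. The seat is 329×264 mm, 38 mm thick, top at z = 416 mm. It stands on four square legs, each 30×30 mm in cross-section, from z = 0 to the seat underside, each flush with a corner of the seat.

B is the wall frame of a small rectangular building: four walls, each 2940 mm tall and 103 mm thick, enclosing a footprint 4730 mm (x) by 3660 mm (y) outside-to-outside, with no floor or roof. The front and back walls (the −y and +y sides) span the full width; the two side walls fit between them.

The house frame is on the floor beside the stool on its +y side.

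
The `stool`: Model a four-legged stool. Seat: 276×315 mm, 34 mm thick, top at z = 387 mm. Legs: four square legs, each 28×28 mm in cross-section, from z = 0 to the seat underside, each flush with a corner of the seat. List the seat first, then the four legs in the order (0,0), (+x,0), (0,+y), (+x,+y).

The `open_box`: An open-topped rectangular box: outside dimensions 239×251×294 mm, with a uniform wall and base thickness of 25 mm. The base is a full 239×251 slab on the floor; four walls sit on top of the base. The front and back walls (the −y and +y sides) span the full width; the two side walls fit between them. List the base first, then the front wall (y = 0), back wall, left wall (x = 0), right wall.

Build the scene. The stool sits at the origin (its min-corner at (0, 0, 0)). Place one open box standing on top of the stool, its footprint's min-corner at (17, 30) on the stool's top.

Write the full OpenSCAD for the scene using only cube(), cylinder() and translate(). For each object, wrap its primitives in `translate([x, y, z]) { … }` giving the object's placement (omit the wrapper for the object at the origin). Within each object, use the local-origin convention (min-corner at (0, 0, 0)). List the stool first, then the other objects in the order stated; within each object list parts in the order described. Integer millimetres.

translate([0, 0, 353]) cube([276, 315, 34]);
cube([28, 28, 353]);
translate([248, 0, 0]) cube([28, 28, 353]);
translate([0, 287, 0]) cube([28, 28, 353]);
translate([248, 287, 0]) cube([28, 28, 353]);
translate([17, 30, 387]) {
  cube([239, 251, 25]);
  translate([0, 0, 25]) cube([239, 25, 269]);
  translate([0, 226, 25]) cube([239, 25, 269]);
  translate([0, 25, 25]) cube([25, 201, 269]);
  translate([214, 25, 25]) cube([25, 201, 269]);
}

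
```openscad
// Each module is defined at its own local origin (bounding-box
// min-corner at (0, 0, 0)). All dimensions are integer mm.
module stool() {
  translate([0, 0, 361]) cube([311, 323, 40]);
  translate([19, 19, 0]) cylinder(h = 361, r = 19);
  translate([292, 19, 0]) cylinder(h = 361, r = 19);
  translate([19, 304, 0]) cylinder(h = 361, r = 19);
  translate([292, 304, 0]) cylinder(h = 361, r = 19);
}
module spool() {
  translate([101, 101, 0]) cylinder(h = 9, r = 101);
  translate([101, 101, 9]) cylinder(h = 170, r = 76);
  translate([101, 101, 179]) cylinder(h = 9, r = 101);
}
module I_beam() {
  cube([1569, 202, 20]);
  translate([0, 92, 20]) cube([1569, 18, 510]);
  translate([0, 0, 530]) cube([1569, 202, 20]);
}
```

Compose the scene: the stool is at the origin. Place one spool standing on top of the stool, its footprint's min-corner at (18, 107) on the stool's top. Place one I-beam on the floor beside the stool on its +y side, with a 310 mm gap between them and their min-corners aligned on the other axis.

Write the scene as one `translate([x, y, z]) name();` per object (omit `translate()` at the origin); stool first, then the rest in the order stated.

stool();
translate([18, 107, 401]) spool();
translate([0, 633, 0]) I_beam();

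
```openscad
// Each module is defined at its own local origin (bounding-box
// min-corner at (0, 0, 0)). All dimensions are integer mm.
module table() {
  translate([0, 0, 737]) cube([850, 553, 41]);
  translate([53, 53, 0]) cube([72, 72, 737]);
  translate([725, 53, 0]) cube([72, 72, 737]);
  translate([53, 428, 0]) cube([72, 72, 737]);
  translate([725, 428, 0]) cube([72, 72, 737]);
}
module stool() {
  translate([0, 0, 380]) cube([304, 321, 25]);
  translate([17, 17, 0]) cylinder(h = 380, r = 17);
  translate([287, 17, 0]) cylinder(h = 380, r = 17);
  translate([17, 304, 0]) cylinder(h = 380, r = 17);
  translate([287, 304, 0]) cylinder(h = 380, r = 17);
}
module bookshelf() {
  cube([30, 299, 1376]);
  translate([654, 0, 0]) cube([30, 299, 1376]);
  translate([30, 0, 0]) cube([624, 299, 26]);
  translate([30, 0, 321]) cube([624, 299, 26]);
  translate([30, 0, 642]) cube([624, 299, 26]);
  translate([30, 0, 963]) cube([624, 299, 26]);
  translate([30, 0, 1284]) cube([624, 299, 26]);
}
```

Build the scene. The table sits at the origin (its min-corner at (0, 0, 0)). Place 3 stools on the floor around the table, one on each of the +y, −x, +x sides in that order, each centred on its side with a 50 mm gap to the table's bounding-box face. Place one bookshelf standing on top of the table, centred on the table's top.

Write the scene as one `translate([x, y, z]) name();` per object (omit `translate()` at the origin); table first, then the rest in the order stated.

table();
translate([273, 603, 0]) stool();
translate([-354, 116, 0]) stool();
translate([900, 116, 0]) stool();
translate([83, 127, 778]) bookshelf();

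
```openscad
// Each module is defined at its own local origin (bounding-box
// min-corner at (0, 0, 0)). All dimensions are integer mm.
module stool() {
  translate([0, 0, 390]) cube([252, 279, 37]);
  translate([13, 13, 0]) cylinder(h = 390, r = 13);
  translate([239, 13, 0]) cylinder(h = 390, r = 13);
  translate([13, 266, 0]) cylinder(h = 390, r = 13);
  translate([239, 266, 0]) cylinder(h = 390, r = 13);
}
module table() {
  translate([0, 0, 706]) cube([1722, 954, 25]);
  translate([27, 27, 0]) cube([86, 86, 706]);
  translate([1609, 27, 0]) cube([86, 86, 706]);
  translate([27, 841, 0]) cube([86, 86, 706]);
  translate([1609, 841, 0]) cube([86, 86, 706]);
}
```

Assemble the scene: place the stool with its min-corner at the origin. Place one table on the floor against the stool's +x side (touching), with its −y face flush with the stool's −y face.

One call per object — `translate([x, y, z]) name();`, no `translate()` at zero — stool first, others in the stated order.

stool();
translate([252, 0, 0]) table();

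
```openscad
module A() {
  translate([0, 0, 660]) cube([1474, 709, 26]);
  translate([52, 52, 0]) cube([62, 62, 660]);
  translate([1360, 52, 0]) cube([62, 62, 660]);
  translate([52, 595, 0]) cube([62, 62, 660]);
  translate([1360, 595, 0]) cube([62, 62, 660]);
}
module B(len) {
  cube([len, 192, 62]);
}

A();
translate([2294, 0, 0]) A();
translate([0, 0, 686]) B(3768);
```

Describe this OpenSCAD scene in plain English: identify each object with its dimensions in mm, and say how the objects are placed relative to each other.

A is a rectangular dining table. The top is 1474×709×26 mm with its upper surface at z = 686 mm. It stands on four 62×62 mm square legs, each inset 52 mm from the nearest pair of top edges, running from the floor to the underside of the top.

B is a rectangular beam 3768 mm long (x), 192 mm deep (y), 62 mm thick (z).

The beam spans the tops of two tables placed 820 mm apart, resting at z = 686 mm.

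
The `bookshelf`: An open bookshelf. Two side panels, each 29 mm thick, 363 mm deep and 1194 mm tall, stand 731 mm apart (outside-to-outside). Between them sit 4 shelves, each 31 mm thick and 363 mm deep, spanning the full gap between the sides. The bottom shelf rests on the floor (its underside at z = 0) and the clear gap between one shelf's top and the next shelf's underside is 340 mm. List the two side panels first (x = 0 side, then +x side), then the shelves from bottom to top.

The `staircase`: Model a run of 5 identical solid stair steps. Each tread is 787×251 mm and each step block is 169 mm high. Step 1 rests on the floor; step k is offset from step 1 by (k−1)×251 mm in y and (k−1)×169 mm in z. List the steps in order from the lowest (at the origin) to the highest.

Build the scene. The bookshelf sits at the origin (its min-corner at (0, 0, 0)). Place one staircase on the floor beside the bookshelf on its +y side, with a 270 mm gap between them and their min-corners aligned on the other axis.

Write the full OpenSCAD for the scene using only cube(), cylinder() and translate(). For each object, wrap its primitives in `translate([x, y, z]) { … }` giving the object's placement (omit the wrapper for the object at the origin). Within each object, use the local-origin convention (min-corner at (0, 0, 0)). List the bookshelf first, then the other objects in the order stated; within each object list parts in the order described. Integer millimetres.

cube([29, 363, 1194]);
translate([702, 0, 0]) cube([29, 363, 1194]);
translate([29, 0, 0]) cube([673, 363, 31]);
translate([29, 0, 371]) cube([673, 363, 31]);
translate([29, 0, 742]) cube([673, 363, 31]);
translate([29, 0, 1113]) cube([673, 363, 31]);
translate([0, 633, 0]) {
  cube([787, 251, 169]);
  translate([0, 251, 169]) cube([787, 251, 169]);
  translate([0, 502, 338]) cube([787, 251, 169]);
  translate([0, 753, 507]) cube([787, 251, 169]);
  translate([0, 1004, 676]) cube([787, 251, 169]);
}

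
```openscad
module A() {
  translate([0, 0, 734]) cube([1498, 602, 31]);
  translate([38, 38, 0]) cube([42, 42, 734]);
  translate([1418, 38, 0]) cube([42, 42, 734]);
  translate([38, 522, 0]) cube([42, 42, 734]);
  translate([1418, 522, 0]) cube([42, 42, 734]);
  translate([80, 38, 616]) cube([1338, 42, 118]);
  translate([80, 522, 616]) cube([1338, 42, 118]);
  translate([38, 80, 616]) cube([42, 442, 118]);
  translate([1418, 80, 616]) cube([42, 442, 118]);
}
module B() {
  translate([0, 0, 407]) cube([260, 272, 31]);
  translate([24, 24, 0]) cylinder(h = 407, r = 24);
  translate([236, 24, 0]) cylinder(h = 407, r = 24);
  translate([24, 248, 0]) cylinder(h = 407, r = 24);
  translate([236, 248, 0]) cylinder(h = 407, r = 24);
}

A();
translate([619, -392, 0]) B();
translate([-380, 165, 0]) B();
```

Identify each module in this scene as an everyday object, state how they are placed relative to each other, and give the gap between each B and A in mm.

A is a table. B is a stool. Two stools sit around the table at the −y, −x sides. The gap between each stool and the table is 120 mm.

Each stool's nearest face is 120 mm from the table's bounding box.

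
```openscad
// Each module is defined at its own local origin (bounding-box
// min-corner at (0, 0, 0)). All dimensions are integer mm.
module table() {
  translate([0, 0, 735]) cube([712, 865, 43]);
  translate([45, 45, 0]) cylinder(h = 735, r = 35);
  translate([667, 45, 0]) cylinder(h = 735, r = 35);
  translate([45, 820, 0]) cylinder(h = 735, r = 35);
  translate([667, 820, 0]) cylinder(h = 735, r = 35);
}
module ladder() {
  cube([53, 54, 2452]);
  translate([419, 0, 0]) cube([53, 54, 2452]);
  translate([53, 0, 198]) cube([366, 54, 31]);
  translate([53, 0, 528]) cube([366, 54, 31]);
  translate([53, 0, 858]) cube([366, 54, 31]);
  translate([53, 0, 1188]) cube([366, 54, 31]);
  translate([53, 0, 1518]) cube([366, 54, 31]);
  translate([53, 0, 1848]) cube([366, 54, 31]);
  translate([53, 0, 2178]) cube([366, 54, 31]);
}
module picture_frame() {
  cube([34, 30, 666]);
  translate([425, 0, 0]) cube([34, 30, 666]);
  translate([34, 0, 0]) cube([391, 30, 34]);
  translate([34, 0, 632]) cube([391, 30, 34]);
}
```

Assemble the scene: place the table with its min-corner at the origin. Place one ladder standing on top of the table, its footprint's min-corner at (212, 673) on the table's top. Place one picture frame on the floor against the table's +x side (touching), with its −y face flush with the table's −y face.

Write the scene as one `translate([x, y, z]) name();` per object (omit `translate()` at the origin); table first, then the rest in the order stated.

table();
translate([212, 673, 778]) ladder();
translate([712, 0, 0]) picture_frame();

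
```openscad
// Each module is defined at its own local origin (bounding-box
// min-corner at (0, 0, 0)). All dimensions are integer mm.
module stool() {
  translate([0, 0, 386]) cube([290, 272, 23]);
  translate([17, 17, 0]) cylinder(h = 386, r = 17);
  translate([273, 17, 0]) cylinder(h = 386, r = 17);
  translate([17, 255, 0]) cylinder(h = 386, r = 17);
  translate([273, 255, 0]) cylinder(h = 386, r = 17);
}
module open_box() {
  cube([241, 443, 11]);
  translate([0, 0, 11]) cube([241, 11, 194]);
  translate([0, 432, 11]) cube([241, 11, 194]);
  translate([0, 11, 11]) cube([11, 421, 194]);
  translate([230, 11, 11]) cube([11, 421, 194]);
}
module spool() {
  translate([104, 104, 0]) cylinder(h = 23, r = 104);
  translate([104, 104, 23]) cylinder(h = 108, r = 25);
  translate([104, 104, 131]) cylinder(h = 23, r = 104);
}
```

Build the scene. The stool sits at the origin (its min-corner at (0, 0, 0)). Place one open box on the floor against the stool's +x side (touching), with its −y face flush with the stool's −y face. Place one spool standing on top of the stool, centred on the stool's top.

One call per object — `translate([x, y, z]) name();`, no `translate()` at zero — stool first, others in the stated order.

stool();
translate([290, 0, 0]) open_box();
translate([41, 32, 409]) spool();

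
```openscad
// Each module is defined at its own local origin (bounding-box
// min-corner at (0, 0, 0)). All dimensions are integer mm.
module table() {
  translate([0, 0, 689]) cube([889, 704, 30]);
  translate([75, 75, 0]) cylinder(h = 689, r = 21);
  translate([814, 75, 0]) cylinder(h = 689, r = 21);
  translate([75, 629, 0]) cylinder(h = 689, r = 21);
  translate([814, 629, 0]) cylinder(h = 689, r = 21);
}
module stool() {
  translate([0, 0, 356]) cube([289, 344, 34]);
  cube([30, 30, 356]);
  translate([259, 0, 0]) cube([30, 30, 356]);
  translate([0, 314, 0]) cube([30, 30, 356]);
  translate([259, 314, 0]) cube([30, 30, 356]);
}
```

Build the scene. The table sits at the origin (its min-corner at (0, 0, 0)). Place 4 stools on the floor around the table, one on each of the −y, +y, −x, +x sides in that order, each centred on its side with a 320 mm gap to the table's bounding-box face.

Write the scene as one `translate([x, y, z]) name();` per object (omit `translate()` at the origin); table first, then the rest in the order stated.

table();
translate([300, -664, 0]) stool();
translate([300, 1024, 0]) stool();
translate([-609, 180, 0]) stool();
translate([1209, 180, 0]) stool();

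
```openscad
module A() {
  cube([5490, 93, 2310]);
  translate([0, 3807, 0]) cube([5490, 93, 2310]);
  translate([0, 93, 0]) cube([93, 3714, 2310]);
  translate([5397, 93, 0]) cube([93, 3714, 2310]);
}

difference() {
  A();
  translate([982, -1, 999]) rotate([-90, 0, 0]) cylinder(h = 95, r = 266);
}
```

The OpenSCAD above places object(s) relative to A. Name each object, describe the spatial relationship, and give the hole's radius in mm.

The subtracted cylinder has r = 266 mm.

A is a house frame. The house frame has a circular hole through its front wall. The hole's radius is 266 mm.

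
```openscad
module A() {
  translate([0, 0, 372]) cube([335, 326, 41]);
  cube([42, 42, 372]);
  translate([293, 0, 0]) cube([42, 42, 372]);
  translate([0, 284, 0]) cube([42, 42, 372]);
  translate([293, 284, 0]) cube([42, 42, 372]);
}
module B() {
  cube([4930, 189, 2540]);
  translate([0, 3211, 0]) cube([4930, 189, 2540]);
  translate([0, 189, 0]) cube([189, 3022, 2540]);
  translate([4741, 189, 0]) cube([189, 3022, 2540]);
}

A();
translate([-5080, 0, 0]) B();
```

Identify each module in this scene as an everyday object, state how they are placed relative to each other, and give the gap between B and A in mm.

The house frame's nearest face is 150 mm from the stool's −x face.

A is a stool. B is a house frame. The house frame is on the floor beside the stool on its −x side. The gap between the house frame and the stool is 150 mm.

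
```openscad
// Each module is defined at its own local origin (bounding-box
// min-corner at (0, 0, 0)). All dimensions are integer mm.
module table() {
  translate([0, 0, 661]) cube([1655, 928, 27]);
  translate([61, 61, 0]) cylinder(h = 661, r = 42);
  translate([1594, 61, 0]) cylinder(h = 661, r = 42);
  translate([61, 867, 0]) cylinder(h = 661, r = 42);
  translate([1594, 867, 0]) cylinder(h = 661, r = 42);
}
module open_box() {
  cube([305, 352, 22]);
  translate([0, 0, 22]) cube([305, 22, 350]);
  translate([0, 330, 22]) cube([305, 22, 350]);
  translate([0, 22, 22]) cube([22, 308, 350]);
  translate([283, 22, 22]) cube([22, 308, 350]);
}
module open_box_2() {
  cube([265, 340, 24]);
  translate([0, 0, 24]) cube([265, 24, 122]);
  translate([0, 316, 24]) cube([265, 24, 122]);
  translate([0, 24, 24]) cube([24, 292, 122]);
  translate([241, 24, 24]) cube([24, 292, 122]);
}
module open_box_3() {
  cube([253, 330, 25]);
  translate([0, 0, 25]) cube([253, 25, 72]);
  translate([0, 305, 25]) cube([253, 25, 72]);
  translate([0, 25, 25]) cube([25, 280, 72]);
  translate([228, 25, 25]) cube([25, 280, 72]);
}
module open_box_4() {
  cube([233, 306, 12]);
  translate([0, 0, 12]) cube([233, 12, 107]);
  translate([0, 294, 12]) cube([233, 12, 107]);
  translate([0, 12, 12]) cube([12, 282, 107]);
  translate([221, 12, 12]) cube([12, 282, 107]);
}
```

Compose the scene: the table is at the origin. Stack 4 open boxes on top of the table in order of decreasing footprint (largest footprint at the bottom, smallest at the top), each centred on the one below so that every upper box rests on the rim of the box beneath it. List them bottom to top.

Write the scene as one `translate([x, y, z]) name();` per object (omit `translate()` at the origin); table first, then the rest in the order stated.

table();
translate([675, 288, 688]) open_box();
translate([695, 294, 1060]) open_box_2();
translate([701, 299, 1206]) open_box_3();
translate([711, 311, 1303]) open_box_4();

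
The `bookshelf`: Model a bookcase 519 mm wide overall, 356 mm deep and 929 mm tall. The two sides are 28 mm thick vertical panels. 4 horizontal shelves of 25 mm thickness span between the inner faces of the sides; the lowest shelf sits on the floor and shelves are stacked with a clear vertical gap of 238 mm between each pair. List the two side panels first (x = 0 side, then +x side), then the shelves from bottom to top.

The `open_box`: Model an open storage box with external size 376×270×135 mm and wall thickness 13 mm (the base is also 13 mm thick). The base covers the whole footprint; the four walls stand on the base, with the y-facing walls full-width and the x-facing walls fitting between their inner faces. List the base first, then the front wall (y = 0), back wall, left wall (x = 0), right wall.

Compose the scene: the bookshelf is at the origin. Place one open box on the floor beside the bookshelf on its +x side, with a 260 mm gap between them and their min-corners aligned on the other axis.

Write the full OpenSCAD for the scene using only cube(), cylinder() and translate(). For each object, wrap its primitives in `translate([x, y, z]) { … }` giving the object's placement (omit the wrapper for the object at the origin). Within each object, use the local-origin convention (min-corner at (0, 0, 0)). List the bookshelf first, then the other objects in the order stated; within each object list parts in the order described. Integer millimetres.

cube([28, 356, 929]);
translate([491, 0, 0]) cube([28, 356, 929]);
translate([28, 0, 0]) cube([463, 356, 25]);
translate([28, 0, 263]) cube([463, 356, 25]);
translate([28, 0, 526]) cube([463, 356, 25]);
translate([28, 0, 789]) cube([463, 356, 25]);
translate([779, 0, 0]) {
  cube([376, 270, 13]);
  translate([0, 0, 13]) cube([376, 13, 122]);
  translate([0, 257, 13]) cube([376, 13, 122]);
  translate([0, 13, 13]) cube([13, 244, 122]);
  translate([363, 13, 13]) cube([13, 244, 122]);
}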